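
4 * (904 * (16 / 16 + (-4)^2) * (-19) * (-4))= 4671872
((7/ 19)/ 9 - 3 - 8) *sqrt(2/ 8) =-937/ 171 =-5.48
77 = 77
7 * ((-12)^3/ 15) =-806.40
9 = 9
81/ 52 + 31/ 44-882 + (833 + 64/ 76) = -249397/ 5434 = -45.90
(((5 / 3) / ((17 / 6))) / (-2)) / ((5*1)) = -1 / 17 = -0.06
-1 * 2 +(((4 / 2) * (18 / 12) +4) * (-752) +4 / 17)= -89518 / 17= -5265.76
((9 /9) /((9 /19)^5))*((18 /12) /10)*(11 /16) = 27237089 /6298560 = 4.32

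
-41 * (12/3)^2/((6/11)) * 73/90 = -131692/135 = -975.50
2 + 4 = 6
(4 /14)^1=2 /7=0.29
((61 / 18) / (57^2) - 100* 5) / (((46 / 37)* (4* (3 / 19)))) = -1081914743 / 1699056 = -636.77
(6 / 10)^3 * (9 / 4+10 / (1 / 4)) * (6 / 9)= 1521 / 250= 6.08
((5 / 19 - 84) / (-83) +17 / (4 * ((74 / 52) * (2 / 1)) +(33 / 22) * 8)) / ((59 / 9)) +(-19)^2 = 537810559 / 1488688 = 361.26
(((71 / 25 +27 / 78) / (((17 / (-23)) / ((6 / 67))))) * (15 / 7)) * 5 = -428697 / 103649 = -4.14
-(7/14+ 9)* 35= -665/2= -332.50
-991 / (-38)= 991 / 38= 26.08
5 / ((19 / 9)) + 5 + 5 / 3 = 515 / 57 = 9.04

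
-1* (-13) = 13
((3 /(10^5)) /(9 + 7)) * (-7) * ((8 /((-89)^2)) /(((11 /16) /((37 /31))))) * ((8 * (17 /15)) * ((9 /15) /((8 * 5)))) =-13209 /4220407812500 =-0.00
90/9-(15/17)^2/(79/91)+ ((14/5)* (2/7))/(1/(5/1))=13.10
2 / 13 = 0.15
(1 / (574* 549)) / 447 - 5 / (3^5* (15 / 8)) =-41736661 / 3803255694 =-0.01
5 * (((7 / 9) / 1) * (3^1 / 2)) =35 / 6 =5.83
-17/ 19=-0.89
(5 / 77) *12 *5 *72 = 21600 / 77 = 280.52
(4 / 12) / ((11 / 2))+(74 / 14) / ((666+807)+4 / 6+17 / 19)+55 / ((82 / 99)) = 645243086 / 9707775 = 66.47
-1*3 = -3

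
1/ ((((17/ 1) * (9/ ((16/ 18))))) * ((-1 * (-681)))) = 8/ 937737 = 0.00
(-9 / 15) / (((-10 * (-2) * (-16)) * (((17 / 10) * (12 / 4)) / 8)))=1 / 340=0.00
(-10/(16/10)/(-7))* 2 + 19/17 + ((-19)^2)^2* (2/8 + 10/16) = 114033.78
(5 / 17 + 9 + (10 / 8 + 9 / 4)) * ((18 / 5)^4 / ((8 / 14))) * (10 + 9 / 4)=195786801 / 4250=46067.48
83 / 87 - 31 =-2614 / 87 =-30.05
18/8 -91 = -355/4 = -88.75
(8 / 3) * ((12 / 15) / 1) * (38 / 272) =76 / 255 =0.30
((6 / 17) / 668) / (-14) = -3 / 79492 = -0.00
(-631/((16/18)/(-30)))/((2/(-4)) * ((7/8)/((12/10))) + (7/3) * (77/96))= 3066660/217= 14132.07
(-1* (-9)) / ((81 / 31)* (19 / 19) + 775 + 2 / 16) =248 / 21431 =0.01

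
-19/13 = -1.46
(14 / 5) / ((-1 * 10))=-7 / 25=-0.28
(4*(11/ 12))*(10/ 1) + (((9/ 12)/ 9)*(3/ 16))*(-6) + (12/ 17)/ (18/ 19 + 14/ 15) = 4040069/ 109344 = 36.95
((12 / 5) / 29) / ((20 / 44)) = 132 / 725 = 0.18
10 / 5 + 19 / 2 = 23 / 2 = 11.50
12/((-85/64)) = -768/85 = -9.04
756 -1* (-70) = 826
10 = 10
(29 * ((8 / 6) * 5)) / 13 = 14.87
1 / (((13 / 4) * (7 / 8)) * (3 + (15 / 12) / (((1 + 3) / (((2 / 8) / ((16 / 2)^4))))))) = 0.12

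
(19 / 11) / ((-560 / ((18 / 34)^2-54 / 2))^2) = 25749009 / 6548046400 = 0.00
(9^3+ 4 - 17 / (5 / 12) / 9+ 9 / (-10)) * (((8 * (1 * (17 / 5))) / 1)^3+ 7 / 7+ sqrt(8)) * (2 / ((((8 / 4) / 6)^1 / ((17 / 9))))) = 742118 * sqrt(2) / 45+ 103714330031 / 625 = 165966250.57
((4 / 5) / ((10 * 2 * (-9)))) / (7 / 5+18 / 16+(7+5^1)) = -8 / 26145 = -0.00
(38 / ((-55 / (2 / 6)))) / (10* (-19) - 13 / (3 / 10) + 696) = -0.00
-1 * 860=-860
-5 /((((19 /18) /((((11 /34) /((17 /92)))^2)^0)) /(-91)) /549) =236647.89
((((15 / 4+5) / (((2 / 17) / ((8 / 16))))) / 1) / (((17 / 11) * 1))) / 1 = 24.06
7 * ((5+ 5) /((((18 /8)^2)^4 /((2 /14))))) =0.02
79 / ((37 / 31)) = 2449 / 37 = 66.19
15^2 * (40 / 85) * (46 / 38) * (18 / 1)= 745200 / 323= 2307.12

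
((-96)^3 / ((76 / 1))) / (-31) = 221184 / 589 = 375.52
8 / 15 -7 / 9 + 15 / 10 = 113 / 90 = 1.26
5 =5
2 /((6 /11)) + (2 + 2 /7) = 125 /21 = 5.95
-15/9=-5/3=-1.67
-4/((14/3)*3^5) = -2/567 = -0.00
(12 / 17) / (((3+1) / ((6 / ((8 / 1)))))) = 9 / 68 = 0.13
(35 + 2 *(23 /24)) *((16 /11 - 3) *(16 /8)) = -7531 /66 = -114.11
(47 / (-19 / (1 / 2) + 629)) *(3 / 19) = 47 / 3743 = 0.01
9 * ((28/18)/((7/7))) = 14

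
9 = 9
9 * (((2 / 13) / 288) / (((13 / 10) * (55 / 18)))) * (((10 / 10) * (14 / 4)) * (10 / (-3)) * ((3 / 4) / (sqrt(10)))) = -63 * sqrt(10) / 59488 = -0.00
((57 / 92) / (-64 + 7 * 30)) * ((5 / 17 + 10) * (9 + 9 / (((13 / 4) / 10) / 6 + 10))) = 12535425 / 28999688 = 0.43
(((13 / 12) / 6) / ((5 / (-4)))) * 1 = -13 / 90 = -0.14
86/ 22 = 43/ 11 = 3.91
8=8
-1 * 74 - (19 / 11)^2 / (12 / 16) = -28306 / 363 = -77.98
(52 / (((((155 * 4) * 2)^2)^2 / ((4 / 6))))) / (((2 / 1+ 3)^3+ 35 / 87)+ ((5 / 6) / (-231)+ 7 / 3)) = 87087 / 758626103804960000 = 0.00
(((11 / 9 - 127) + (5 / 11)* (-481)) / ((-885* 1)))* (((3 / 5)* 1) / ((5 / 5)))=34097 / 146025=0.23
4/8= 1/2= 0.50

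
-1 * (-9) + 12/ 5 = 57/ 5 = 11.40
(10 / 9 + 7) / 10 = 0.81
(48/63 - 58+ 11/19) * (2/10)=-22607/1995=-11.33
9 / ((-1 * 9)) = -1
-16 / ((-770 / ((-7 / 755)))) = -8 / 41525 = -0.00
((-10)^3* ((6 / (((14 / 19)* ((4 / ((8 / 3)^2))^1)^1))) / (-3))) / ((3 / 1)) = 304000 / 189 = 1608.47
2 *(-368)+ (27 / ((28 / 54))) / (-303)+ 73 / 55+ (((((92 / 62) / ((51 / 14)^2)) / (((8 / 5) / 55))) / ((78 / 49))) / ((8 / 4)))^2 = -4511994487995500306299 / 6152270075034042960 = -733.39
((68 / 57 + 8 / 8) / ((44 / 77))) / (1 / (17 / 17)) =875 / 228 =3.84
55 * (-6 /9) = -110 /3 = -36.67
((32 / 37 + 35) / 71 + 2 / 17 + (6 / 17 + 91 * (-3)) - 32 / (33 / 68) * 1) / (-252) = 124518235 / 92846061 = 1.34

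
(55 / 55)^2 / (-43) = -1 / 43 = -0.02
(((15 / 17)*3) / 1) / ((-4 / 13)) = -585 / 68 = -8.60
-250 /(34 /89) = -11125 /17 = -654.41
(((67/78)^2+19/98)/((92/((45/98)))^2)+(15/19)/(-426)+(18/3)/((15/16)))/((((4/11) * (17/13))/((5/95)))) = 1278206422512916237/1804977104510827520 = 0.71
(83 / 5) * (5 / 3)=83 / 3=27.67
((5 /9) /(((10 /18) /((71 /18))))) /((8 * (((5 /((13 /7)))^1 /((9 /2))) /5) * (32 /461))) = 425503 /7168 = 59.36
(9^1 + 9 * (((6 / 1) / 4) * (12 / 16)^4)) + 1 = 7307 / 512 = 14.27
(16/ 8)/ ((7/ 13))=26/ 7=3.71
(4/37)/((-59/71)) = -284/2183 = -0.13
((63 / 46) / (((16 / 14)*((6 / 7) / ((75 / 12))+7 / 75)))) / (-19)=-231525 / 846032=-0.27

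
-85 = -85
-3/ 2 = -1.50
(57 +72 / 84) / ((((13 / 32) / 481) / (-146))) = -70009920 / 7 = -10001417.14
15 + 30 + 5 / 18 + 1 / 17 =13873 / 306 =45.34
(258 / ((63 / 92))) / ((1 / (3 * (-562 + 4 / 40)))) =-22228764 / 35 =-635107.54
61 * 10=610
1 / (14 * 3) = 1 / 42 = 0.02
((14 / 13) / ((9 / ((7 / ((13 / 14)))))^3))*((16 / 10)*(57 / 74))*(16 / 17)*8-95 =-1945412183461 / 21827315835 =-89.13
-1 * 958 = -958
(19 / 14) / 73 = 19 / 1022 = 0.02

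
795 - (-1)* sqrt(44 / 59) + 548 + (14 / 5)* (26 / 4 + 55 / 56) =2* sqrt(649) / 59 + 27279 / 20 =1364.81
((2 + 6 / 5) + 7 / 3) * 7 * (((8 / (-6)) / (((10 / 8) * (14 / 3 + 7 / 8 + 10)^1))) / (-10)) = 37184 / 139875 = 0.27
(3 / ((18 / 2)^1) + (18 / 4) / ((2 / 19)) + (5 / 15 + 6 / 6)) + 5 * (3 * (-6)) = -547 / 12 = -45.58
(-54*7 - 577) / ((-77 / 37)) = 35335 / 77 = 458.90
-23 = -23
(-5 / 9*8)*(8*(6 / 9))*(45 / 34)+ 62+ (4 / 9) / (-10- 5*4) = 70256 / 2295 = 30.61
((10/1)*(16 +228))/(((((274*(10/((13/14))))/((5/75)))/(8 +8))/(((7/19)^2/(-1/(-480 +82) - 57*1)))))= -2719136/1294536975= -0.00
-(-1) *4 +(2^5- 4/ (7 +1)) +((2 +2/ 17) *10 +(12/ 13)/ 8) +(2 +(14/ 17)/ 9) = 117119/ 1989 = 58.88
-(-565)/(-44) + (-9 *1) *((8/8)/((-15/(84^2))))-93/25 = 4638743/1100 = 4217.04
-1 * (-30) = 30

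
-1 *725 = -725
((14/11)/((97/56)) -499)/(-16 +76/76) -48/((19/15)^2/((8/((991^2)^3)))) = 181791733169852714178713449/5472739889256807992797005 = 33.22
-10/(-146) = 5/73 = 0.07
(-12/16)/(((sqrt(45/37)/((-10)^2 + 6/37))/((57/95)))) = -5559 * sqrt(185)/1850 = -40.87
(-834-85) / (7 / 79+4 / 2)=-72601 / 165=-440.01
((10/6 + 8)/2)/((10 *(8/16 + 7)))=29/450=0.06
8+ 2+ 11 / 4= 51 / 4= 12.75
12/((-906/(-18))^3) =324/3442951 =0.00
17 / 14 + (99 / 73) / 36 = 2559 / 2044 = 1.25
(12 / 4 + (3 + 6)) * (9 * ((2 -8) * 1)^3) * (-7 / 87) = 54432 / 29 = 1876.97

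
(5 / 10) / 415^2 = 1 / 344450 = 0.00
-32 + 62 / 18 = -28.56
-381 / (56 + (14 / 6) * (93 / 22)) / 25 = -2794 / 12075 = -0.23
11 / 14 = 0.79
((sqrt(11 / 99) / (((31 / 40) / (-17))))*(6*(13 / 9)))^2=312582400 / 77841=4015.65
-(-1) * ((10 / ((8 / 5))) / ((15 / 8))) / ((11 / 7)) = 70 / 33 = 2.12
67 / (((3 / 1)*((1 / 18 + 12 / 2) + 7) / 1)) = 402 / 235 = 1.71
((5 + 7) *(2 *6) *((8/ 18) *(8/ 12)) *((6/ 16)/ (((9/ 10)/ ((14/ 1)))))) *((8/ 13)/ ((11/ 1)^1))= 17920/ 1287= 13.92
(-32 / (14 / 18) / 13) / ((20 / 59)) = -4248 / 455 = -9.34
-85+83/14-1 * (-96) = 237/14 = 16.93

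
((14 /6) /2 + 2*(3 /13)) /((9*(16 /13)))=127 /864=0.15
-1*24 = -24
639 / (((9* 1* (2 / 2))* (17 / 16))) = 1136 / 17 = 66.82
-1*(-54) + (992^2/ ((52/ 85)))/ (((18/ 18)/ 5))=104557502/ 13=8042884.77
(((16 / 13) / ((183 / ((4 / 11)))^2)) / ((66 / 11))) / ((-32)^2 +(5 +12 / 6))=128 / 162933663321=0.00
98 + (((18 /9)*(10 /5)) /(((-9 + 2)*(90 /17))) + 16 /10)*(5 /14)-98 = 235 /441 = 0.53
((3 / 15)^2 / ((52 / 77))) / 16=77 / 20800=0.00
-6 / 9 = -2 / 3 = -0.67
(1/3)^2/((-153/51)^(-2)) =1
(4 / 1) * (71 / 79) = 284 / 79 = 3.59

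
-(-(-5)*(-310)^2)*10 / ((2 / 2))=-4805000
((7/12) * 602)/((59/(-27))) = -18963/118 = -160.70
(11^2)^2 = 14641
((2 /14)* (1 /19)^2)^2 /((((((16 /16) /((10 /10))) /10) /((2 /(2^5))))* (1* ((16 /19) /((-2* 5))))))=-25 /21509824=-0.00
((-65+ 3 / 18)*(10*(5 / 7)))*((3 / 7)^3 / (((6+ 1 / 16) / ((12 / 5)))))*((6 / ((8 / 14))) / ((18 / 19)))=-5321520 / 33271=-159.94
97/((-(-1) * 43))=97/43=2.26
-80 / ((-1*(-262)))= -40 / 131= -0.31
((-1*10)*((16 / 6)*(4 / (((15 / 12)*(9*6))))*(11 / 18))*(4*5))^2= 198246400 / 531441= 373.04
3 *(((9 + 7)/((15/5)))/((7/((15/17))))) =240/119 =2.02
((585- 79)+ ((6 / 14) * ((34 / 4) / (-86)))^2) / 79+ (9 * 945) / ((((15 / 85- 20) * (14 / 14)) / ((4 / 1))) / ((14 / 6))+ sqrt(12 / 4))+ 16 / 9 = -1405194214685966653 / 117632193947856- 642342960 * sqrt(3) / 114131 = -21693.85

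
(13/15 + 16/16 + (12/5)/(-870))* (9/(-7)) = -12162/5075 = -2.40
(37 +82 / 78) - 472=-16924 / 39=-433.95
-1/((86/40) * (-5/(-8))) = -0.74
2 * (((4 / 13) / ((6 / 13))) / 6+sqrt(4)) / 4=19 / 18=1.06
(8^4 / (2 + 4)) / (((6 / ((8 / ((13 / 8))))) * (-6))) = -32768 / 351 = -93.36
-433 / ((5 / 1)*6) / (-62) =433 / 1860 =0.23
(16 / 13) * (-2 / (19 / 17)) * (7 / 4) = -952 / 247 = -3.85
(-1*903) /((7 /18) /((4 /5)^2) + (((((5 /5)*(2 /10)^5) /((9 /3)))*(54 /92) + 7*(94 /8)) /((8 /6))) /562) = -1313120025000 /1043229809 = -1258.71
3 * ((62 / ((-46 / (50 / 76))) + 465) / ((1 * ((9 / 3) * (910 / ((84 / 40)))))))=243381 / 227240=1.07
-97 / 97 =-1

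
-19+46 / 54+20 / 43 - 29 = -54199 / 1161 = -46.68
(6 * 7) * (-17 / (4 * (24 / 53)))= -6307 / 16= -394.19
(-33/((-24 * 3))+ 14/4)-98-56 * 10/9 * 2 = -15731/72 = -218.49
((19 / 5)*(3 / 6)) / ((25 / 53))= 1007 / 250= 4.03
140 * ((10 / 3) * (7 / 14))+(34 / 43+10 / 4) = 61049 / 258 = 236.62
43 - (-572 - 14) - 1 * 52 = 577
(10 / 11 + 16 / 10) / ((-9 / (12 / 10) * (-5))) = 0.07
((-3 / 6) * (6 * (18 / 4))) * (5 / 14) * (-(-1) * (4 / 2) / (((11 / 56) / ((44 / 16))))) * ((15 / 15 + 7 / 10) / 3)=-153 / 2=-76.50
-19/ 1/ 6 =-19/ 6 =-3.17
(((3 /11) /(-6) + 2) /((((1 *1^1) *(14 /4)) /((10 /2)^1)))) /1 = 215 /77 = 2.79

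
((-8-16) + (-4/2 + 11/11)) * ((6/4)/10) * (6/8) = -45/16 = -2.81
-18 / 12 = -1.50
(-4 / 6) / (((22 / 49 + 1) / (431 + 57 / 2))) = -45031 / 213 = -211.41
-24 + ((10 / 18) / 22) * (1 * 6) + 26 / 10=-3506 / 165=-21.25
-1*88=-88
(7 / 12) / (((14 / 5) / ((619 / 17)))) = 3095 / 408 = 7.59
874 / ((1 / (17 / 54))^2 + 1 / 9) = 2273274 / 26533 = 85.68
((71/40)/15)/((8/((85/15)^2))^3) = 1713767399/223948800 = 7.65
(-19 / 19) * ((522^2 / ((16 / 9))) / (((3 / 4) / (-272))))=55586736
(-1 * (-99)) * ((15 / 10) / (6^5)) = 11 / 576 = 0.02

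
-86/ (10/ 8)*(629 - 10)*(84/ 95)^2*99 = -3296291.75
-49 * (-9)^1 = 441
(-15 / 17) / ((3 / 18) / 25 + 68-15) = -2250 / 135167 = -0.02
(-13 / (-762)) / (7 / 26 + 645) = 169 / 6392037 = 0.00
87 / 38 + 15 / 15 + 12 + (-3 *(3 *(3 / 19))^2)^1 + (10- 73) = -34933 / 722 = -48.38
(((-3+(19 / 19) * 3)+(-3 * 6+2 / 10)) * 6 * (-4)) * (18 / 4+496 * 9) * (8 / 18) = 4242096 / 5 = 848419.20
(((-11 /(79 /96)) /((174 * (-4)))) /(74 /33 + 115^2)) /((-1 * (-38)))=726 /19000364971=0.00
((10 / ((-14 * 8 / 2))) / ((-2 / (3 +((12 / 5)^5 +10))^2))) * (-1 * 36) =-107724027663 / 3906250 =-27577.35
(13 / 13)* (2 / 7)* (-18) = -36 / 7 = -5.14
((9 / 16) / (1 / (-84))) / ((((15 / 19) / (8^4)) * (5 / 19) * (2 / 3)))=-34933248 / 25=-1397329.92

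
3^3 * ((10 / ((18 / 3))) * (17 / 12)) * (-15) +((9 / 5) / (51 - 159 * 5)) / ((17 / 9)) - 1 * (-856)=-100.25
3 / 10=0.30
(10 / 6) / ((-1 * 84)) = -5 / 252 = -0.02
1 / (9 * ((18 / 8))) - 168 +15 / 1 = -12389 / 81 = -152.95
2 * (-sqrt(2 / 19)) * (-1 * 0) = 0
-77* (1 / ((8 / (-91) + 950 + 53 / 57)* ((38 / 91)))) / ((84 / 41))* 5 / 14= -2667665 / 78912272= -0.03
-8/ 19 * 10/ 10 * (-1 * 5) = 40/ 19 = 2.11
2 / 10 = 1 / 5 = 0.20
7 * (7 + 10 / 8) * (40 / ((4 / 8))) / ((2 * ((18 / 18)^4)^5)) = 2310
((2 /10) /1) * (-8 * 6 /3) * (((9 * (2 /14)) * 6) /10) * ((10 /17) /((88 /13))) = -1404 /6545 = -0.21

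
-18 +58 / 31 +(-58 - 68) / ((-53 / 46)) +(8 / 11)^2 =18639448 / 198803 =93.76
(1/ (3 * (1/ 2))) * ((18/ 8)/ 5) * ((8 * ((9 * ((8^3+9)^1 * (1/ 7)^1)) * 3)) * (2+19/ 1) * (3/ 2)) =759618/ 5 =151923.60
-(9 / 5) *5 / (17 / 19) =-171 / 17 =-10.06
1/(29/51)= 51/29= 1.76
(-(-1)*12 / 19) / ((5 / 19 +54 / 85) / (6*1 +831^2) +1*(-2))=-704378340 / 2230529959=-0.32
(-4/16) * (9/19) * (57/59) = -27/236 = -0.11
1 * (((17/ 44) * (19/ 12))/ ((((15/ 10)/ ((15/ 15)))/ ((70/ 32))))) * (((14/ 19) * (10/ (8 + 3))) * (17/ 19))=354025/ 662112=0.53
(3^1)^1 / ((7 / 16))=48 / 7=6.86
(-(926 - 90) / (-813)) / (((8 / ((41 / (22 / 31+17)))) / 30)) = 8.93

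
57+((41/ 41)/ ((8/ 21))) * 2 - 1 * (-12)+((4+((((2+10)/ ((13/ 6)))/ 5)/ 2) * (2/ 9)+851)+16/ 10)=930.97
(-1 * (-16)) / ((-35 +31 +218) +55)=16 / 269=0.06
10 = 10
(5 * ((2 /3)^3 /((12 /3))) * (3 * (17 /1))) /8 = 85 /36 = 2.36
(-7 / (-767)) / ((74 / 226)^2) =89383 / 1050023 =0.09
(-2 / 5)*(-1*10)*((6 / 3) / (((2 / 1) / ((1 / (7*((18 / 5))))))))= 0.16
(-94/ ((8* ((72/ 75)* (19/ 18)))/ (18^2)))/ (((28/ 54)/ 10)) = -38545875/ 532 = -72454.65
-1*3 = -3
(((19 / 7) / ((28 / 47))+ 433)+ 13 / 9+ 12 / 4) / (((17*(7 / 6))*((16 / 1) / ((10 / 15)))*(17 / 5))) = 3898445 / 14274288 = 0.27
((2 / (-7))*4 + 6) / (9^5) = 34 / 413343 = 0.00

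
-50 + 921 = 871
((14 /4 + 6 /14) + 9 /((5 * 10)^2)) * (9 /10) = 619317 /175000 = 3.54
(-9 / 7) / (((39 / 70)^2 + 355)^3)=-151263000000 / 5277302981406352261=-0.00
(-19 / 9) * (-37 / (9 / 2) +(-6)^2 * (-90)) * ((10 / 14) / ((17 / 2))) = 5554460 / 9639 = 576.25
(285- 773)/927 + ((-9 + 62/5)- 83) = -371386/4635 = -80.13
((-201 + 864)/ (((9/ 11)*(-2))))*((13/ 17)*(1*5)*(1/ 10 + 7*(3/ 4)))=-198913/ 24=-8288.04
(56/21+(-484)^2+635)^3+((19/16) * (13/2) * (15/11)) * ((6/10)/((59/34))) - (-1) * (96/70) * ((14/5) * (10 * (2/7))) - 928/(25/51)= 635887684701596981617307/49064400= 12960266195074167.45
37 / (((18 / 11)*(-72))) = -407 / 1296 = -0.31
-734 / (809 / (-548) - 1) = 402232 / 1357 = 296.41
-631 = -631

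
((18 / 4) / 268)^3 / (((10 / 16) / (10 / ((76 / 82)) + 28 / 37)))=5917293 / 67659644480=0.00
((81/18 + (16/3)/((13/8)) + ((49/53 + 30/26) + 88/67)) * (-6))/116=-3094913/5354908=-0.58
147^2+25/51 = 1102084/51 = 21609.49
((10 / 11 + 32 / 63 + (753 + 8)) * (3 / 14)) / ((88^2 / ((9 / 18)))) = 528355 / 50088192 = 0.01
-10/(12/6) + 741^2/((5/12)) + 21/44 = 289913773/220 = 1317789.88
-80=-80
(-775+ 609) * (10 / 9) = -1660 / 9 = -184.44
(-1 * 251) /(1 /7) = -1757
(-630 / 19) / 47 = -0.71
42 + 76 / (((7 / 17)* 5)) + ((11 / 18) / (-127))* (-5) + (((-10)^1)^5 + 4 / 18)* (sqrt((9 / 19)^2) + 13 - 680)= 33774852945121 / 506730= 66652562.40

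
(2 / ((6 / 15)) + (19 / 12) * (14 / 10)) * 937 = 405721 / 60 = 6762.02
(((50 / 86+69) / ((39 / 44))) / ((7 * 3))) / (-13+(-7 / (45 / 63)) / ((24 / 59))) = -5265920 / 52250289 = -0.10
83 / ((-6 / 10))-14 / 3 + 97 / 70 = -9913 / 70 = -141.61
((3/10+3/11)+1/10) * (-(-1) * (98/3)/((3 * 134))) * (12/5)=7252/55275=0.13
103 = 103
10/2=5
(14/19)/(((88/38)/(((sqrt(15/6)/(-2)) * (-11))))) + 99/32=7 * sqrt(10)/8 + 99/32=5.86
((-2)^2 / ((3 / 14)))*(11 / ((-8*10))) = -77 / 30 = -2.57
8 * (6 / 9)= 16 / 3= 5.33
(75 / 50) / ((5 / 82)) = 123 / 5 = 24.60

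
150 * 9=1350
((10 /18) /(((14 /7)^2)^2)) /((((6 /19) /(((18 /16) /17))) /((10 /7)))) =475 /45696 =0.01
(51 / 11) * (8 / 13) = 408 / 143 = 2.85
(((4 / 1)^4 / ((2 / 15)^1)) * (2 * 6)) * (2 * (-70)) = -3225600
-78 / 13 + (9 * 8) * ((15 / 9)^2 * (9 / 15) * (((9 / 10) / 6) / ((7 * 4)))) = -75 / 14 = -5.36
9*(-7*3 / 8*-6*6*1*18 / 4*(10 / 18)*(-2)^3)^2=32148900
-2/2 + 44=43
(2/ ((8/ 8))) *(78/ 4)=39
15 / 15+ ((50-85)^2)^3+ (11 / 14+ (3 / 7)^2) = 180150031443 / 98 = 1838265626.97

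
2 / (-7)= -0.29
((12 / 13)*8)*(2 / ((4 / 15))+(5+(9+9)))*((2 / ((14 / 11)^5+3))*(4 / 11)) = 342950784 / 13272701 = 25.84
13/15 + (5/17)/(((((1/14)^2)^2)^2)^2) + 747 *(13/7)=1143425502349922324252/1785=640574511120404663.45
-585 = -585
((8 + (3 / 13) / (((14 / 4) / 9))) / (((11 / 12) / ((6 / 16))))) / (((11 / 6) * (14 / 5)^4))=6598125 / 211499288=0.03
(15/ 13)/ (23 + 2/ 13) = 15/ 301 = 0.05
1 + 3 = 4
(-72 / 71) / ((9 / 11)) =-88 / 71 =-1.24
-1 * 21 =-21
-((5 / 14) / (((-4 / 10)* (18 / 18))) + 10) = -255 / 28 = -9.11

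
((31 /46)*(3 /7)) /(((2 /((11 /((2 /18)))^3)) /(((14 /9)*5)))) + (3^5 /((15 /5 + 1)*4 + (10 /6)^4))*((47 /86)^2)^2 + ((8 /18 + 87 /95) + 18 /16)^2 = 7701977537885649586253483 /7067099836946404800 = 1089835.68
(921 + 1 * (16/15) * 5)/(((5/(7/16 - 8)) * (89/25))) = -1681295/4272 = -393.56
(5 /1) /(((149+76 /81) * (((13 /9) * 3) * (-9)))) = -27 /31577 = -0.00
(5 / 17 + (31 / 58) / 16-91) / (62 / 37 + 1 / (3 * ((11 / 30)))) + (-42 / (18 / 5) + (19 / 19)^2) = -2277661493 / 49789056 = -45.75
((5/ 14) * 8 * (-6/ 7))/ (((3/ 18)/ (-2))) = 1440/ 49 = 29.39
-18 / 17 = -1.06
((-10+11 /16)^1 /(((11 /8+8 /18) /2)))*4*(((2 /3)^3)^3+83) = -973983796 /286497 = -3399.63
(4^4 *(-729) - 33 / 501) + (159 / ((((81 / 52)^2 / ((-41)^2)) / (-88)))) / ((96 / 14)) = -1600271.02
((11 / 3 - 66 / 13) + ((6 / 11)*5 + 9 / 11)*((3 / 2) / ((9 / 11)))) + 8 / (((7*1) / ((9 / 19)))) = 5.63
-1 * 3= -3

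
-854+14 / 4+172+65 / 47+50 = -58949 / 94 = -627.12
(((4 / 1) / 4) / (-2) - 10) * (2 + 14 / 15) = -154 / 5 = -30.80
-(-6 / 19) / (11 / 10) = 60 / 209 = 0.29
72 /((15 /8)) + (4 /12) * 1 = 581 /15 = 38.73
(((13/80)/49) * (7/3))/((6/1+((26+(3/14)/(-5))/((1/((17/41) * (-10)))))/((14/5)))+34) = 3731/753000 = 0.00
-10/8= -5/4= -1.25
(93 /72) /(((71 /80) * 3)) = 310 /639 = 0.49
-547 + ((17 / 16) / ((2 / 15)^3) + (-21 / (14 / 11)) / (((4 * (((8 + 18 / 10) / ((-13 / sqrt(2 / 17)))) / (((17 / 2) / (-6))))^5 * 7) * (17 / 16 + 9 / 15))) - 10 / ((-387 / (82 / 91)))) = -26186166344626234375 * sqrt(34) / 87251931145580544 - 445073137 / 4507776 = -1848.73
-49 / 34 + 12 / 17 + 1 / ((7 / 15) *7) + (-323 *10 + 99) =-5216961 / 1666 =-3131.43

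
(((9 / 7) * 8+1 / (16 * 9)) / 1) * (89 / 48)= 923375 / 48384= 19.08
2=2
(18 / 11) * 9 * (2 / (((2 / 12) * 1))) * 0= 0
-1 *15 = -15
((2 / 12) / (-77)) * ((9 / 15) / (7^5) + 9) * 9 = -1134477 / 6470695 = -0.18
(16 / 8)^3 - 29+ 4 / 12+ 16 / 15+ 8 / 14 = -666 / 35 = -19.03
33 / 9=11 / 3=3.67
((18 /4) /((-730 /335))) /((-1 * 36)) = 67 /1168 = 0.06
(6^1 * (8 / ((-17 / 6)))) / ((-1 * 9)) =32 / 17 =1.88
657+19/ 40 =26299/ 40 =657.48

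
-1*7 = -7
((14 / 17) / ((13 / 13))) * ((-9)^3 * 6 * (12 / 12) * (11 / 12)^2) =-205821 / 68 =-3026.78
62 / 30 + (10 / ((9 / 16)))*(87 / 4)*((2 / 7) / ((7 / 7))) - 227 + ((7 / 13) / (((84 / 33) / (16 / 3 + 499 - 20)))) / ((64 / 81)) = 1771967 / 116480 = 15.21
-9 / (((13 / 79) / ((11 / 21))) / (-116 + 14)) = 2922.13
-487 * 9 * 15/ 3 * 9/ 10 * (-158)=3116313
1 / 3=0.33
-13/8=-1.62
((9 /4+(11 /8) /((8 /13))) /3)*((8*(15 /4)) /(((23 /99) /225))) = 31964625 /736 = 43430.20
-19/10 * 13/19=-13/10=-1.30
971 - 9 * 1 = 962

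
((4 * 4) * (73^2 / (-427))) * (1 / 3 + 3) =-852640 / 1281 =-665.60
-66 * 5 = -330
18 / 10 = 1.80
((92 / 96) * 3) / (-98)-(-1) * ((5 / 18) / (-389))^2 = -281906123 / 9609488784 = -0.03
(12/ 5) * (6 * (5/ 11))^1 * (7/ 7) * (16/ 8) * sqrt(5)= 29.27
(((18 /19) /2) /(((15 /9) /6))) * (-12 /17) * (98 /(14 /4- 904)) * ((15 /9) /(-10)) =-63504 /2908615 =-0.02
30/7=4.29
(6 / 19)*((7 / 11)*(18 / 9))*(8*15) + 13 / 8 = 83357 / 1672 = 49.85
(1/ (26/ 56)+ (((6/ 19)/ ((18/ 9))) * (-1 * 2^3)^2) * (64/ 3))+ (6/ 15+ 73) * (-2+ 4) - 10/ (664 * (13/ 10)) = 74730493/ 205010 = 364.52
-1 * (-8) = 8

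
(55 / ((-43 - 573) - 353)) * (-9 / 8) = 165 / 2584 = 0.06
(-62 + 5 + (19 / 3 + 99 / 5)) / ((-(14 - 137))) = -463 / 1845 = -0.25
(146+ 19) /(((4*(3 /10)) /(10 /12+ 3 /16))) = 13475 /96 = 140.36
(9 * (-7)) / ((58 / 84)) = -2646 / 29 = -91.24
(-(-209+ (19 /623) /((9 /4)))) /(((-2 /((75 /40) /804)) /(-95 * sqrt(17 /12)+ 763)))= -638623915 /3434688+ 556598825 * sqrt(51) /144256896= -158.38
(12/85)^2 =144/7225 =0.02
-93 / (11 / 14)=-1302 / 11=-118.36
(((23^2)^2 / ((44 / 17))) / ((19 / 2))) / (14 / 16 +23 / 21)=399612948 / 69179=5776.51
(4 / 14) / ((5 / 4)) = 8 / 35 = 0.23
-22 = -22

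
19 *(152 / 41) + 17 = 3585 / 41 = 87.44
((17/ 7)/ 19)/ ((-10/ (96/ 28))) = -204/ 4655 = -0.04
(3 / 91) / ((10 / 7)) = 3 / 130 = 0.02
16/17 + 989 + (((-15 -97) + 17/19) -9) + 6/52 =869.95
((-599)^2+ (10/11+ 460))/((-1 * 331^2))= -3951881/1205171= -3.28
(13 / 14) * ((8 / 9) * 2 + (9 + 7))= 1040 / 63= 16.51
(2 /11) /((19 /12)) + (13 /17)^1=3125 /3553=0.88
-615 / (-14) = 615 / 14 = 43.93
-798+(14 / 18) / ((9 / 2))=-64624 / 81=-797.83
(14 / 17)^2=0.68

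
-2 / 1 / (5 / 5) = -2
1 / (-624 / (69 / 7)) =-23 / 1456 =-0.02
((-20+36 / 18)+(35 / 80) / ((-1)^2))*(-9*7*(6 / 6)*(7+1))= 17703 / 2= 8851.50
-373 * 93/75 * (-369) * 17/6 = 24178233/50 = 483564.66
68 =68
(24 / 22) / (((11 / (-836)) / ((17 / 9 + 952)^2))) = -75439314.48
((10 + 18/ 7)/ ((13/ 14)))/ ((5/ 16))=2816/ 65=43.32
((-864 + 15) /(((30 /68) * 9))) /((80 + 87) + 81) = -4811 /5580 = -0.86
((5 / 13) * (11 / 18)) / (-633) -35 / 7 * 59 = -295.00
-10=-10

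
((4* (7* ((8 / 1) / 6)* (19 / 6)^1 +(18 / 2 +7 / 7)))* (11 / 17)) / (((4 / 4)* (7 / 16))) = 250624 / 1071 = 234.01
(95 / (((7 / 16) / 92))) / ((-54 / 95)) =-6642400 / 189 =-35144.97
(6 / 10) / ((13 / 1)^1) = 3 / 65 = 0.05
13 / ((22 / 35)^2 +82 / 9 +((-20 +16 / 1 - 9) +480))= 143325 / 5253481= 0.03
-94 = -94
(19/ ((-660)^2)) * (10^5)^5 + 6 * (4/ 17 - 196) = 8074999999999999978254848/ 18513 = 436179981634527087897.96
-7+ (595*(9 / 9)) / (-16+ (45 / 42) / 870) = -574077 / 12991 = -44.19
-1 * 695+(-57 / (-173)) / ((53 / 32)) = -6370631 / 9169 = -694.80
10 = 10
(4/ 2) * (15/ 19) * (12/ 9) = 40/ 19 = 2.11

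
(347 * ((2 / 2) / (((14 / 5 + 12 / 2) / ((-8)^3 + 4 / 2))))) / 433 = -442425 / 9526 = -46.44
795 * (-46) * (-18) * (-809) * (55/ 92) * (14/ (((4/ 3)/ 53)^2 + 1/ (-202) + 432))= -4552233166556460/ 441219827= -10317381.24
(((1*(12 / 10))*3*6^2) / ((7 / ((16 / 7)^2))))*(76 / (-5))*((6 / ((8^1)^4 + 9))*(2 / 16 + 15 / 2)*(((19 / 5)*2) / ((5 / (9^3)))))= -18156.97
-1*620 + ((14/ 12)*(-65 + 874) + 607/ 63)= 42017/ 126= 333.47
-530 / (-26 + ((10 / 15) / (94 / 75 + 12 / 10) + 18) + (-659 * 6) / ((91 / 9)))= 4437160 / 3338613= 1.33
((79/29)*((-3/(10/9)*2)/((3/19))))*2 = -27018/145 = -186.33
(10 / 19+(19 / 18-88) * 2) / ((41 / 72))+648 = 267632 / 779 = 343.56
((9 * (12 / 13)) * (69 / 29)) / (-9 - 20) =-7452 / 10933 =-0.68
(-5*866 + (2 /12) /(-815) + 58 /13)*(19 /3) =-5224515367 /190710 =-27395.08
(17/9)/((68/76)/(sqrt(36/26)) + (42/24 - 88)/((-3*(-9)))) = -0.78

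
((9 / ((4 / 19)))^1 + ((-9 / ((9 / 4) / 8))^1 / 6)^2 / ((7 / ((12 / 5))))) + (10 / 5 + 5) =24991 / 420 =59.50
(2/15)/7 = 2/105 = 0.02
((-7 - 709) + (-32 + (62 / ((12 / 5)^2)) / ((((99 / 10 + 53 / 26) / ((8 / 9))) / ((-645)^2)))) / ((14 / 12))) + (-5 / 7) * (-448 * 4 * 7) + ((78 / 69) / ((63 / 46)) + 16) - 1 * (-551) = 7200478921 / 24444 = 294570.40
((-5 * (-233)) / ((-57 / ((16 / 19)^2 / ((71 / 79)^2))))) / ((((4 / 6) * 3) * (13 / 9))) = -2791973760 / 449490847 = -6.21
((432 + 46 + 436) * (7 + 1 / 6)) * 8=157208 / 3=52402.67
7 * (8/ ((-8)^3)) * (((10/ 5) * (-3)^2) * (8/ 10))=-63/ 40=-1.58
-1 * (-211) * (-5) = -1055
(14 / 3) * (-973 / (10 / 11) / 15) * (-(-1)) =-74921 / 225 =-332.98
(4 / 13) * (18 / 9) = 8 / 13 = 0.62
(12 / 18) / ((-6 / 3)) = -0.33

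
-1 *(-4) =4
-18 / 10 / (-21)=0.09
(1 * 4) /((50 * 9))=2 /225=0.01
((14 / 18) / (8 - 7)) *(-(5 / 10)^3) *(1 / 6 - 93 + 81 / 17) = 62881 / 7344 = 8.56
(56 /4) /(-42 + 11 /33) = -42 /125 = -0.34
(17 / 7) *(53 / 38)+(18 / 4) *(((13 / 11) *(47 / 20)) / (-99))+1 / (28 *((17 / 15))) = 3.29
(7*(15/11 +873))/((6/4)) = 44884/11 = 4080.36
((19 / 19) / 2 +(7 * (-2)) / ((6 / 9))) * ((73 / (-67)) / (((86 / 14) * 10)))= 20951 / 57620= 0.36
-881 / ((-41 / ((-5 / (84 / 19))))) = -83695 / 3444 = -24.30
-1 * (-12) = 12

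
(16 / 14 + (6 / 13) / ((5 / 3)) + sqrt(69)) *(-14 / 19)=-14 *sqrt(69) / 19 - 68 / 65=-7.17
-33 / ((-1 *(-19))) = -33 / 19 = -1.74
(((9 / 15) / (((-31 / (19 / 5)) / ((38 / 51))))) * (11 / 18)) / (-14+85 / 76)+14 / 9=1827054 / 1172575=1.56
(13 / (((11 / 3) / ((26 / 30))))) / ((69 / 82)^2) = 1136356 / 261855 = 4.34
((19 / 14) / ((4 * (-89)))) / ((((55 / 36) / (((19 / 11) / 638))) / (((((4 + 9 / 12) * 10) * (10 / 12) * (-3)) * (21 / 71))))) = 925965 / 3902513296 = 0.00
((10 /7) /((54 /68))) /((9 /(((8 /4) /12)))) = 170 /5103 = 0.03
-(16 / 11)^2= -256 / 121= -2.12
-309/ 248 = -1.25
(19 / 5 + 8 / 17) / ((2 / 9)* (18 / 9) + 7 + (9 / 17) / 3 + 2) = 0.44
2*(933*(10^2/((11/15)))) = 2799000/11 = 254454.55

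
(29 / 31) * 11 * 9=2871 / 31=92.61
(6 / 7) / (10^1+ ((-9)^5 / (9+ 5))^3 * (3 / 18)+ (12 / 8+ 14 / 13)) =-20384 / 297398301615397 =-0.00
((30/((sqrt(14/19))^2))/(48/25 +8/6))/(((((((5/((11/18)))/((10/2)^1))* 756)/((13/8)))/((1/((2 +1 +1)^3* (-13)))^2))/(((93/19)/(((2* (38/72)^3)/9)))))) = 31073625/8733332701184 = 0.00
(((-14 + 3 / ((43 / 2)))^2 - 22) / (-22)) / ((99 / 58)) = -3040534 / 671187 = -4.53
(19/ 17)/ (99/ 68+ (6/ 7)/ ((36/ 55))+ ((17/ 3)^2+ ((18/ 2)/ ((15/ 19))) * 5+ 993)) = 0.00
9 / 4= 2.25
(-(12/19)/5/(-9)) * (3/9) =4/855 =0.00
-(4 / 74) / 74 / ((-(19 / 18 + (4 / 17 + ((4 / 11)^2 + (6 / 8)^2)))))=296208 / 805170505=0.00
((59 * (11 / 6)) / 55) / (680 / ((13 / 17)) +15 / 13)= 767 / 347250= 0.00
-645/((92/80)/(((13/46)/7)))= -83850/3703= -22.64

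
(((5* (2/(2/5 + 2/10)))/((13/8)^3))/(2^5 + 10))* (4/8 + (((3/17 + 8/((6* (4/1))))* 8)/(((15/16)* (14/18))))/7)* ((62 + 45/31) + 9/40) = 9113763616/1191395751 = 7.65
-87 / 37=-2.35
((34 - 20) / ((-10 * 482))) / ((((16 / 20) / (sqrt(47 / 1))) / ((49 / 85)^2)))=-16807 * sqrt(47) / 13929800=-0.01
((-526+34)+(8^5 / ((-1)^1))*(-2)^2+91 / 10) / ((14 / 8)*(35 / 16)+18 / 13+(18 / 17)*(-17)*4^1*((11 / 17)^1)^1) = 9303562528 / 2926075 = 3179.54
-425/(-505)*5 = 425/101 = 4.21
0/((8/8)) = 0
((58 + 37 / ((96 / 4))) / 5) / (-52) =-1429 / 6240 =-0.23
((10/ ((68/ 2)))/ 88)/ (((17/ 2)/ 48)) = 60/ 3179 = 0.02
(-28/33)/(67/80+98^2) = -2240/25356771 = -0.00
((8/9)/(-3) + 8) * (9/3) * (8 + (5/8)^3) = 6097/32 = 190.53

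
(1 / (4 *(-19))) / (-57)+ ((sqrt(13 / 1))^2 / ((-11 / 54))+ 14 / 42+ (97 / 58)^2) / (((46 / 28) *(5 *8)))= -17020353281 / 18434652720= -0.92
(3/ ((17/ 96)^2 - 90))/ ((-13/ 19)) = 525312/ 10778963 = 0.05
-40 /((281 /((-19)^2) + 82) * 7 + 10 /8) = -57760 /838529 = -0.07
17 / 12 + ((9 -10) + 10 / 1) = 125 / 12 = 10.42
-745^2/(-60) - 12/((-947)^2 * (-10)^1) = 497751415297/53808540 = 9250.42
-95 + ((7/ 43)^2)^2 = -324783694/ 3418801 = -95.00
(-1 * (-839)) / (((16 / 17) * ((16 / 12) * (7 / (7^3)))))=2096661 / 64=32760.33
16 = 16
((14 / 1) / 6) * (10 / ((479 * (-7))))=-10 / 1437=-0.01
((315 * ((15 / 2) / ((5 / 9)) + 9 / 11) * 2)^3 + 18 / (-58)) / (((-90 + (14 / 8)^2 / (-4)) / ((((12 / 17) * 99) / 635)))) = -195823608918505201152 / 220042915895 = -889933711.89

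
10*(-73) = -730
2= 2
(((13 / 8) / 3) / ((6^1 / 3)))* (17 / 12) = 221 / 576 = 0.38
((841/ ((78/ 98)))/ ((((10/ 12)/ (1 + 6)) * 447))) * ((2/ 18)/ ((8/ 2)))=288463/ 522990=0.55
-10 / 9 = -1.11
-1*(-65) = 65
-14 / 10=-7 / 5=-1.40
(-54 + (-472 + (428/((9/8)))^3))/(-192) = -20070912785/69984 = -286792.88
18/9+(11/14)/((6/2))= 95/42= 2.26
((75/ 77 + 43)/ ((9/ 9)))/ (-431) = -3386/ 33187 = -0.10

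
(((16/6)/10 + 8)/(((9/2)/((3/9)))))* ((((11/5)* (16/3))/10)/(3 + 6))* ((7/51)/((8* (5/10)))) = 38192/13942125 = 0.00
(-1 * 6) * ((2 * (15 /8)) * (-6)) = 135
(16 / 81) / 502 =8 / 20331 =0.00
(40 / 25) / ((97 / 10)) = 16 / 97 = 0.16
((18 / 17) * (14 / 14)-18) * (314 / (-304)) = 5652 / 323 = 17.50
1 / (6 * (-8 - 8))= -0.01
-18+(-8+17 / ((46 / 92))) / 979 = -17596 / 979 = -17.97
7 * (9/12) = 21/4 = 5.25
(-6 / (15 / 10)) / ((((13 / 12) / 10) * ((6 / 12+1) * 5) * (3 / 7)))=-448 / 39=-11.49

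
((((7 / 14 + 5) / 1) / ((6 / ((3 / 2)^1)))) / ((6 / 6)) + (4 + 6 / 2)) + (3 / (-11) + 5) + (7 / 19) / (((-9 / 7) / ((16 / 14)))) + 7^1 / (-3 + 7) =218569 / 15048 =14.52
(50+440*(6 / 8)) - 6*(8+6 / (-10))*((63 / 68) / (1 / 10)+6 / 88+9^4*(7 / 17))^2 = -456414498498271 / 1398760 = -326299364.08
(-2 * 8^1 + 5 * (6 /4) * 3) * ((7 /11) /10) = 91 /220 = 0.41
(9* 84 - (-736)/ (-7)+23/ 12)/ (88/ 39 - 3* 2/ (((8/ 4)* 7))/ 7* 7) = 712829/ 1996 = 357.13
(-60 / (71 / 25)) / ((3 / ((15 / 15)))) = -500 / 71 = -7.04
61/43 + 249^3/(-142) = -108718.64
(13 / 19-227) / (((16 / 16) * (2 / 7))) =-15050 / 19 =-792.11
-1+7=6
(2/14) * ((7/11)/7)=1/77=0.01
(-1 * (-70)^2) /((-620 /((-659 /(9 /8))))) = -1291640 /279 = -4629.53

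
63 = 63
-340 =-340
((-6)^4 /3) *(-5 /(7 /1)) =-308.57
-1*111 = -111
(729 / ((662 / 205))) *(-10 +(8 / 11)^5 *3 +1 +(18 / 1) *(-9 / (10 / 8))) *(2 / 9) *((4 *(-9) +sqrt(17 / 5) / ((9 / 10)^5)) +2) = 12546644952222 / 53307881 - 30371931620000 *sqrt(85) / 12953815083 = 213745.47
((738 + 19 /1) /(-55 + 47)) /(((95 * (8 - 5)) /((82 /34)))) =-31037 /38760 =-0.80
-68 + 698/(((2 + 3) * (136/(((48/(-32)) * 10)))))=-5671/68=-83.40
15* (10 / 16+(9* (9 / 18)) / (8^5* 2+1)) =4915815 / 524296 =9.38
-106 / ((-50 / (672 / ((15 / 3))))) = 35616 / 125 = 284.93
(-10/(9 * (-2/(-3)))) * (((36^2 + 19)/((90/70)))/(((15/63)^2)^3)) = -5847978843/625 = -9356766.15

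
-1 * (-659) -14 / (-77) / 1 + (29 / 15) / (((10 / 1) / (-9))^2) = 3634113 / 5500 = 660.75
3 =3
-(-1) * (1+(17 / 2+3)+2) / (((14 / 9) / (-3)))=-783 / 28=-27.96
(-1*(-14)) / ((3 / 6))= 28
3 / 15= 1 / 5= 0.20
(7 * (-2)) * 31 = -434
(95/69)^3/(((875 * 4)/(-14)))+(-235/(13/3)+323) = 2295531725/8541234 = 268.76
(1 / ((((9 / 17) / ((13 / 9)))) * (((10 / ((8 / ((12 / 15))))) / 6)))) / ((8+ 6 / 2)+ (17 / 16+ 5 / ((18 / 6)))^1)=7072 / 5931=1.19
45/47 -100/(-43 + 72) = -3395/1363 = -2.49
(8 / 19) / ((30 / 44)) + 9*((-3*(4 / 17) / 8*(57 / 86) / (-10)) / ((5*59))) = 303715883 / 491670600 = 0.62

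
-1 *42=-42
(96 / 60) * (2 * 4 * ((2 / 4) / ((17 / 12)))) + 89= 7949 / 85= 93.52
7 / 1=7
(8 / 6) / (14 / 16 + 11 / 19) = 608 / 663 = 0.92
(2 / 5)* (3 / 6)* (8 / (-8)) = -1 / 5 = -0.20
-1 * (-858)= 858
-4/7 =-0.57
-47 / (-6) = 47 / 6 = 7.83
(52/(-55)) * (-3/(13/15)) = 36/11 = 3.27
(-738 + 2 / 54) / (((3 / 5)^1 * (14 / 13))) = -1295125 / 1134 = -1142.09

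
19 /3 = 6.33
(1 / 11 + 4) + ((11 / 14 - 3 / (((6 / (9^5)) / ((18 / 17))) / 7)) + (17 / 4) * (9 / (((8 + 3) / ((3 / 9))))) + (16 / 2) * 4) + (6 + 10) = -104136715 / 476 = -218774.61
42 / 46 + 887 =20422 / 23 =887.91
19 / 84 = 0.23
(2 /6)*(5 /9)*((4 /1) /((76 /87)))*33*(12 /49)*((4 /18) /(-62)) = -6380 /259749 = -0.02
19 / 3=6.33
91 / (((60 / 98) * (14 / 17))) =180.48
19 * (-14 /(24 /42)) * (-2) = 931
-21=-21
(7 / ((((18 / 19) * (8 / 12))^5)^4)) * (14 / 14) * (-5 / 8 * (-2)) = 1315649071014108536767446035 / 15335039969789900488704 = 85793.65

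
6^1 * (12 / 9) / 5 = 8 / 5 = 1.60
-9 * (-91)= 819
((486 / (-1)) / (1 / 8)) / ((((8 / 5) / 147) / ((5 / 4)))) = -893025 / 2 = -446512.50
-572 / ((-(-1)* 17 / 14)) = -8008 / 17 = -471.06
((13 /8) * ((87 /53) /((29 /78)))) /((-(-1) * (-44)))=-1521 /9328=-0.16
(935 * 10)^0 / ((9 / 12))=4 / 3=1.33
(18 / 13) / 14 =9 / 91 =0.10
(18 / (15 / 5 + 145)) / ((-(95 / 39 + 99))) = -351 / 292744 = -0.00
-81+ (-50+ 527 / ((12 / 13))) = 5279 / 12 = 439.92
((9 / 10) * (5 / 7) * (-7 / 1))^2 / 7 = 81 / 28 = 2.89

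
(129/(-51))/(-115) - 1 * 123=-240422/1955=-122.98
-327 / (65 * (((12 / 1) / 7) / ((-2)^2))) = -763 / 65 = -11.74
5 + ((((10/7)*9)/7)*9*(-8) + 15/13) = -80320/637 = -126.09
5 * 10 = 50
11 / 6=1.83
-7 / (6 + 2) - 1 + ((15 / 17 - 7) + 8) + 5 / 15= 139 / 408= 0.34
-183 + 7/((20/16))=-887/5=-177.40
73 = 73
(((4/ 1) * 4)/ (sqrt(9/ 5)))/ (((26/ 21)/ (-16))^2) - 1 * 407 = 1584.66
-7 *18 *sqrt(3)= -126 *sqrt(3)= -218.24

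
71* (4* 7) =1988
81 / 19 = 4.26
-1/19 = -0.05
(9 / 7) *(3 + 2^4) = 171 / 7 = 24.43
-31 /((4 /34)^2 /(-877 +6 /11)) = 1963039.07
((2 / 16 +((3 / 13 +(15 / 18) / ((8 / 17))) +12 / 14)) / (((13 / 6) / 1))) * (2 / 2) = 13033 / 9464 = 1.38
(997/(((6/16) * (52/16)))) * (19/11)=606176/429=1413.00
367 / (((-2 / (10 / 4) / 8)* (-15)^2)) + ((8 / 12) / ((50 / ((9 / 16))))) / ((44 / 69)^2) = -113553373 / 6969600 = -16.29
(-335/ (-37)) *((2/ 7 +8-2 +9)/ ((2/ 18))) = 322605/ 259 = 1245.58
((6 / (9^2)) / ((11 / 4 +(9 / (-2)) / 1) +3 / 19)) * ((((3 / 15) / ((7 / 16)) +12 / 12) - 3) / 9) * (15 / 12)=0.01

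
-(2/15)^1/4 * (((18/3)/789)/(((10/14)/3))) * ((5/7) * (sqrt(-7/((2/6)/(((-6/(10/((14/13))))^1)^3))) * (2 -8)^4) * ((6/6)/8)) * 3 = -428652 * sqrt(130)/5555875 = -0.88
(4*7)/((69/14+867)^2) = 5488/149010849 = 0.00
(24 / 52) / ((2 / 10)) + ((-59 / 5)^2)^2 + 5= 157585068 / 8125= 19395.09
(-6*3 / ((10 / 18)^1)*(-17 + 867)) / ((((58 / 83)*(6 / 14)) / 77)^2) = -1531070364285 / 841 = -1820535510.45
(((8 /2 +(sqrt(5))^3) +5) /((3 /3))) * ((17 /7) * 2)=306 /7 +170 * sqrt(5) /7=98.02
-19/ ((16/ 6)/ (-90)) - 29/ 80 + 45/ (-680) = 871517/ 1360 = 640.82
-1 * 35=-35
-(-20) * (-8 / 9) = -160 / 9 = -17.78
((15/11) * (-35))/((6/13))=-2275/22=-103.41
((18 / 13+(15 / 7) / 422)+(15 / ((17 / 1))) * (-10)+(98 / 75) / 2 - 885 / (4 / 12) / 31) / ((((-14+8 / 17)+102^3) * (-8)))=0.00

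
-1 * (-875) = 875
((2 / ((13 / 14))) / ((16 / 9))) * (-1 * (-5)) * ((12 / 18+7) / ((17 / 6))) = 7245 / 442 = 16.39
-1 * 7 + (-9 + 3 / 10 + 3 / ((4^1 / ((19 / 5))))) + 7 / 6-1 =-761 / 60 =-12.68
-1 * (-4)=4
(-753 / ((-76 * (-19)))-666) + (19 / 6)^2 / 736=-666.51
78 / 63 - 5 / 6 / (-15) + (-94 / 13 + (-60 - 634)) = -1146497 / 1638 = -699.94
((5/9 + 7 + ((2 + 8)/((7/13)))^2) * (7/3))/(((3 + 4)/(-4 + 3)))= -155432/1323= -117.48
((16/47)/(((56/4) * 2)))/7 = 4/2303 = 0.00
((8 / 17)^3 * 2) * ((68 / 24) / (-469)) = -512 / 406623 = -0.00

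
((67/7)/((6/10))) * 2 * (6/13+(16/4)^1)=142.34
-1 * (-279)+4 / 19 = 5305 / 19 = 279.21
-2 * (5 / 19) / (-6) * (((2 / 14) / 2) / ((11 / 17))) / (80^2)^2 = 17 / 71909376000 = 0.00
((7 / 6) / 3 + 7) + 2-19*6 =-1883 / 18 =-104.61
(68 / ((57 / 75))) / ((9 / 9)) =1700 / 19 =89.47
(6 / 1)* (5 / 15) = 2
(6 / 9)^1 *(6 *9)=36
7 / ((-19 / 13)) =-91 / 19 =-4.79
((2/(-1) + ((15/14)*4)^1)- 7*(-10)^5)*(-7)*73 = -357701168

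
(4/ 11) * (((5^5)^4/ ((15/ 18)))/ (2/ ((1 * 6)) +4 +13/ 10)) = 13732910156250000/ 1859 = 7387256673614.85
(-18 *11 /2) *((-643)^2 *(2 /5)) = -81862902 /5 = -16372580.40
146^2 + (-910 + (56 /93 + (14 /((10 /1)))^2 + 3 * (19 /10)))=94926319 /4650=20414.26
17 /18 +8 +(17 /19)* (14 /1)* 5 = 24479 /342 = 71.58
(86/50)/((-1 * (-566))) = 43/14150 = 0.00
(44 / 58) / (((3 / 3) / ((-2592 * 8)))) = -456192 / 29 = -15730.76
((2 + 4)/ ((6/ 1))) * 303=303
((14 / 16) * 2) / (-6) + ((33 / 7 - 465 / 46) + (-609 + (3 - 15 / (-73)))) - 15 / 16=-345491995 / 564144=-612.42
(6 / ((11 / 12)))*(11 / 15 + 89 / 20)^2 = 96721 / 550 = 175.86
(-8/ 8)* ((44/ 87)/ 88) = -1/ 174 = -0.01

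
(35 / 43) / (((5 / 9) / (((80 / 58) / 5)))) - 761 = -948463 / 1247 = -760.60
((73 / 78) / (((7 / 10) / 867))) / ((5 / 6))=126582 / 91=1391.01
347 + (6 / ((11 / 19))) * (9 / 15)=19427 / 55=353.22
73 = 73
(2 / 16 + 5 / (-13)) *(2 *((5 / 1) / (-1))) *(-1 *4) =-135 / 13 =-10.38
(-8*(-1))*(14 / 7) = 16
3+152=155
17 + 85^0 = 18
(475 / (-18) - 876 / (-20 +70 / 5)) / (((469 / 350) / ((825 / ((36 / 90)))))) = 74009375 / 402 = 184102.92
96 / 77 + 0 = 96 / 77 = 1.25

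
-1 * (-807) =807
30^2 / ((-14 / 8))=-3600 / 7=-514.29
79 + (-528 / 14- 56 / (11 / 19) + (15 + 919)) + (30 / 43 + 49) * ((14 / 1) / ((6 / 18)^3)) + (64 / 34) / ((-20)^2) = 27671088947 / 1407175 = 19664.28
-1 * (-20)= 20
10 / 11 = 0.91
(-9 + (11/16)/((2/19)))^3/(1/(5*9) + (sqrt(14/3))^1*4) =22186755/4954488832 - 332801325*sqrt(42)/1238622208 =-1.74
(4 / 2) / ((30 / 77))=77 / 15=5.13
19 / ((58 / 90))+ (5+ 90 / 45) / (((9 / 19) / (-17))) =-57874 / 261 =-221.74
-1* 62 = -62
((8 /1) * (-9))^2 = 5184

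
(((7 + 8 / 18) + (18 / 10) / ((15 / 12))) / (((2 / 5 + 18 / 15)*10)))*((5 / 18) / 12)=1999 / 155520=0.01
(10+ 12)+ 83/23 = 25.61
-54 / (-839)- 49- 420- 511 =-822166 / 839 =-979.94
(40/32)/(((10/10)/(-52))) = -65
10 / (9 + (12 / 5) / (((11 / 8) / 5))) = 22 / 39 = 0.56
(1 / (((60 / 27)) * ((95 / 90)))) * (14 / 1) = 567 / 95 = 5.97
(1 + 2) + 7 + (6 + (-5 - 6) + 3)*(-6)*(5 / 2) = 40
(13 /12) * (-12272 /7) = -39884 /21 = -1899.24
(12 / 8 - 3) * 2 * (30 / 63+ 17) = -367 / 7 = -52.43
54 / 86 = 27 / 43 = 0.63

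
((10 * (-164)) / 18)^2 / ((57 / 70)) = 47068000 / 4617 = 10194.50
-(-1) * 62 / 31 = 2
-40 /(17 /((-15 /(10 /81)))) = 4860 /17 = 285.88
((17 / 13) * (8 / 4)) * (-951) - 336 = -36702 / 13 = -2823.23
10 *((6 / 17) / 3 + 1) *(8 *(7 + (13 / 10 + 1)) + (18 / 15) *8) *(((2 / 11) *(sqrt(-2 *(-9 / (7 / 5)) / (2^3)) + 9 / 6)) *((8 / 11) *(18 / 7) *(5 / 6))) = 820800 *sqrt(35) / 14399 + 820800 / 2057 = 736.27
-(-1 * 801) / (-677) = -801 / 677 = -1.18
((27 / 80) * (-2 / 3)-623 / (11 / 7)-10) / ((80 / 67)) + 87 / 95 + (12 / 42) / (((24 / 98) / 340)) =114341399 / 2006400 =56.99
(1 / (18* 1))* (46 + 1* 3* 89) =313 / 18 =17.39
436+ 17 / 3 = 1325 / 3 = 441.67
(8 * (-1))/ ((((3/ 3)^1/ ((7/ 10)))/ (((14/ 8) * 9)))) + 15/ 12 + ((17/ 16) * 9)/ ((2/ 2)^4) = -6191/ 80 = -77.39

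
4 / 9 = 0.44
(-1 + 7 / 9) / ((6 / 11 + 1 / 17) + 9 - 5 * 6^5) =187 / 32709438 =0.00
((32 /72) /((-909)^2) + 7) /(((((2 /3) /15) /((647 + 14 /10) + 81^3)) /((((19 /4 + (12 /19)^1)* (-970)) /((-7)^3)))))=27471856384238917585 /21539493108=1275417961.16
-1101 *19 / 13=-20919 / 13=-1609.15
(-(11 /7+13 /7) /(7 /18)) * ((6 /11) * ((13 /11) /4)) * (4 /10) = -16848 /29645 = -0.57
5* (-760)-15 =-3815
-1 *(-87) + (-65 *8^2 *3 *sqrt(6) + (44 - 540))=-12480 *sqrt(6) - 409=-30978.63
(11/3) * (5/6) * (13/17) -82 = -24377/306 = -79.66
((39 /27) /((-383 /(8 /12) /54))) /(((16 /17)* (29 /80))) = -4420 /11107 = -0.40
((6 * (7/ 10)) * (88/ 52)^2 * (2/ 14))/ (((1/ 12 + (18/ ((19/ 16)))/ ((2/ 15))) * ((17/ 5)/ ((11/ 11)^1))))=331056/ 74522747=0.00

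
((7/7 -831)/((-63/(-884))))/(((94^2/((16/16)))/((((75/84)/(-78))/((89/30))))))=0.01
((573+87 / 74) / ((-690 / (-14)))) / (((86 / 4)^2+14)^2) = 264376 / 5147167125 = 0.00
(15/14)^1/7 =15/98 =0.15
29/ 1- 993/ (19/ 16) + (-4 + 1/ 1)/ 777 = -3972302/ 4921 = -807.21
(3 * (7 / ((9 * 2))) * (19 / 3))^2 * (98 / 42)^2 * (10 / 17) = 4333805 / 24786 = 174.85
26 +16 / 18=242 / 9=26.89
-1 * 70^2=-4900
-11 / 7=-1.57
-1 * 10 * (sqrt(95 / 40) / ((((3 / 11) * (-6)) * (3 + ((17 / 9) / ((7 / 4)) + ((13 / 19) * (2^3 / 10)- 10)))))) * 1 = -36575 * sqrt(38) / 128636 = -1.75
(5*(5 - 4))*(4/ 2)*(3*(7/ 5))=42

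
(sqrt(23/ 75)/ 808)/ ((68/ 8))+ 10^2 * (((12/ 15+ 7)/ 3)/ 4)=sqrt(69)/ 103020+ 65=65.00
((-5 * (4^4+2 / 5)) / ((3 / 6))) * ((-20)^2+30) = -1102520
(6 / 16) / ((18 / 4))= 1 / 12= 0.08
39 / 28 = 1.39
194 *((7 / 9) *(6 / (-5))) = -2716 / 15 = -181.07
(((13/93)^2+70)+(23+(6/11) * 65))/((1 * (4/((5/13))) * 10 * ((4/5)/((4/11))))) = 0.56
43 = 43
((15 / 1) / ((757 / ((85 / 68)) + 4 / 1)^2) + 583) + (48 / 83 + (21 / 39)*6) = 586.81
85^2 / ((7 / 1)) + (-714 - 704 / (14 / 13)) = -2349 / 7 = -335.57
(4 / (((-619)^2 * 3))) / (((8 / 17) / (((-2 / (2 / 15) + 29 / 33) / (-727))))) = 3961 / 27577246653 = 0.00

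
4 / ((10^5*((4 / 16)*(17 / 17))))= 1 / 6250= 0.00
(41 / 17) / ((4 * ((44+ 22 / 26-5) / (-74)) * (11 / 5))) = -2665 / 5236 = -0.51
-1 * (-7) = 7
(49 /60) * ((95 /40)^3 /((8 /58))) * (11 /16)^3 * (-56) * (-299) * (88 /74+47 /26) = 2007160954248989 /1551892480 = 1293363.41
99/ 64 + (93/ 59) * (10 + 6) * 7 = 672465/ 3776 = 178.09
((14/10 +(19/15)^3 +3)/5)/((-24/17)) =-369053/405000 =-0.91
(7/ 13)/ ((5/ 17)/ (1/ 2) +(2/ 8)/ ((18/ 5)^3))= 2776032/ 3060265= 0.91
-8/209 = -0.04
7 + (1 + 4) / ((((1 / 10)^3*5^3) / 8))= 327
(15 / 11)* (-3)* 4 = -180 / 11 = -16.36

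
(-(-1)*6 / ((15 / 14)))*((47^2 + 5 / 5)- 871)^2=10040357.60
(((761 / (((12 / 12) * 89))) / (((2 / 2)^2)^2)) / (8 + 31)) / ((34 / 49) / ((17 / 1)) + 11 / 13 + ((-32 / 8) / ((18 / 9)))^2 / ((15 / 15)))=37289 / 831171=0.04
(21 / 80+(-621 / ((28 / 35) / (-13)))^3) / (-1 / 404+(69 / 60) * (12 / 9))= 99638573975119827 / 148432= 671274212940.07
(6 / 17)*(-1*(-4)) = 24 / 17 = 1.41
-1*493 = -493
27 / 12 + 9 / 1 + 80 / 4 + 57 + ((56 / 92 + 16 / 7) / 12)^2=88.31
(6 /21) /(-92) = -1 /322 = -0.00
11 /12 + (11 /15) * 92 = 4103 /60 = 68.38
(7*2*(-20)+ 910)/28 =45/2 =22.50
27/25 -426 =-424.92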